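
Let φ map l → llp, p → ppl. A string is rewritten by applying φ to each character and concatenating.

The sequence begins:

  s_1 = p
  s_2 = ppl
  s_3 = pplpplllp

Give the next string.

Expanding pplpplllp: p→ppl, p→ppl, l→llp, p→ppl, p→ppl, l→llp, l→llp, l→llp, p→ppl. Concatenated: ppl ppl llp ppl ppl llp llp llp ppl.

pplpplllppplpplllpllpllpppl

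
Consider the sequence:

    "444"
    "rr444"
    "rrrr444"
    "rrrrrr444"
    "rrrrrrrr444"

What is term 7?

rrrrrrrrrrrr444

Each term is the previous one with rr prepended.
From rrrrrrrr444, 2 further steps: rrrrrrrr444 → rrrrrrrrrr444 → (answer).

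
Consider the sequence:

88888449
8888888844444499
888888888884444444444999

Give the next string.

88888888888888444444444444449999

Each string has the form 8^{3n+2} 4^{4n-2} 9^{n} (n = 1, 2, …).
For the next term, n = 4, so the run lengths are 14, 14, 4.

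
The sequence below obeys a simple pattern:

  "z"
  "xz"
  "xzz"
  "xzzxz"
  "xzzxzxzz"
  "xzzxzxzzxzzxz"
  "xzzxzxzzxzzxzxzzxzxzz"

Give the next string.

xzzxzxzzxzzxzxzzxzxzzxzzxzxzzxzzxz

This is a Fibonacci-style word recurrence s(k) = s(k−1)·s(k−2): e.g. xz·z = xzz.
Continuing: xzzxzxzzxzzxzxzzxzxzz · xzzxzxzzxzzxz gives term 8.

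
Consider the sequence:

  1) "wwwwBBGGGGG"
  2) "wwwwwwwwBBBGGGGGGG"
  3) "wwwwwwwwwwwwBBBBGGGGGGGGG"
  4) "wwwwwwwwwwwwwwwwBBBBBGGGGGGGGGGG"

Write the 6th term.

wwwwwwwwwwwwwwwwwwwwwwwwBBBBBBBGGGGGGGGGGGGGGG

Each string has the form w^{4n} B^{n+1} G^{2n+3} (n = 1, 2, …).
Setting n = 6 gives 24, 7, 15 characters in each block.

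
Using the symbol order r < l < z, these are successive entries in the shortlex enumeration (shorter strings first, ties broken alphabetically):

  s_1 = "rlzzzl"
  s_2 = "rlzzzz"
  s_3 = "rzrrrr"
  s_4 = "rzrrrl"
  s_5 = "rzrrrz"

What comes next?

Find the rightmost character of rzrrrz below z, bump it to the next letter, and reset everything to its right to r.

rzrrlr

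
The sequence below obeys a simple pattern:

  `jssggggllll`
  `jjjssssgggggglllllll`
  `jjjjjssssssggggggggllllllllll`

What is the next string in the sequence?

jjjjjjjssssssssgggggggggglllllllllllll

Each string has the form j^{2n-1} s^{2n} g^{2n+2} l^{3n+1} (n = 1, 2, …).
Setting n = 4 gives 7, 8, 10, 13 characters in each block.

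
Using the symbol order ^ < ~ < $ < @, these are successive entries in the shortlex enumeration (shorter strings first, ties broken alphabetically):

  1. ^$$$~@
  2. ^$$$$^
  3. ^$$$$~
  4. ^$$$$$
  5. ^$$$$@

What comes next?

Find the rightmost character of ^$$$$@ below @, bump it to the next letter, and reset everything to its right to ^.

^$$$@^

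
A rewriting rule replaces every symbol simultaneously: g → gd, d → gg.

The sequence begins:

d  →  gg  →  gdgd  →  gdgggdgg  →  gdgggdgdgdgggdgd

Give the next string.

Replace each of the 16 characters of gdgggdgdgdgggdgd in place — gd gg gd gd gd gg gd gg gd gg gd gd gd gg gd gg — and concatenate.

gdgggdgdgdgggdgggdgggdgdgdgggdgg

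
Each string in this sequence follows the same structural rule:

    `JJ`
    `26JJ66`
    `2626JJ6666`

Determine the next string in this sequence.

s(k+1) = 26·s(k)·66, so each term gains 26 as a prefix and 66 as a suffix.
Applying this once more to 2626JJ6666:

262626JJ666666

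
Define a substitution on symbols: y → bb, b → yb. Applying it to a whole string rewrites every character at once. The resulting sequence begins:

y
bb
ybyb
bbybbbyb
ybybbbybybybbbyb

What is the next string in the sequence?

Applying the rule to each of the 16 symbols of ybybbbybybybbbyb gives the pieces bb yb bb yb yb yb bb yb bb yb bb yb yb yb bb yb, which concatenate to the answer.

bbybbbybybybbbybbbybbbybybybbbyb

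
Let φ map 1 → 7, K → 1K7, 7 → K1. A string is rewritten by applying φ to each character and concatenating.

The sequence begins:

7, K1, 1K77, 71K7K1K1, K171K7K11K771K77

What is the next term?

1K77K171K7K11K7771K7K1K171K7K1K1

Applying the rule to each of the 16 symbols of K171K7K11K771K77 gives the pieces 1K7 7 K1 7 1K7 K1 1K7 7 7 1K7 K1 K1 7 1K7 K1 K1, which concatenate to the answer.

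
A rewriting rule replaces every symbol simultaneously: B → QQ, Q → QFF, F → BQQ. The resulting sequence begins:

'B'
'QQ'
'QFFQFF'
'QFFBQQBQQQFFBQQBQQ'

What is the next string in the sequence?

Replace each of the 18 characters of QFFBQQBQQQFFBQQBQQ in place — QFF BQQ BQQ QQ QFF QFF QQ QFF QFF QFF BQQ BQQ QQ QFF QFF QQ QFF QFF — and concatenate.

QFFBQQBQQQQQFFQFFQQQFFQFFQFFBQQBQQQQQFFQFFQQQFFQFF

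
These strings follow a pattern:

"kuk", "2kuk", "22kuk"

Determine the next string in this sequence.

222kuk

Every step adds 2 at the front: s(k+1) = 2·s(k).
One more step from 22kuk gives the answer.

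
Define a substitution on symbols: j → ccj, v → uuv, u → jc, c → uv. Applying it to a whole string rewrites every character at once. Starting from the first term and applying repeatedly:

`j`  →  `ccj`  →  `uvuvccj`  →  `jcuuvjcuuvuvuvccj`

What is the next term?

Replace each of the 17 characters of jcuuvjcuuvuvuvccj in place — ccj uv jc jc uuv ccj uv jc jc uuv jc uuv jc uuv uv uv ccj — and concatenate.

ccjuvjcjcuuvccjuvjcjcuuvjcuuvjcuuvuvuvccj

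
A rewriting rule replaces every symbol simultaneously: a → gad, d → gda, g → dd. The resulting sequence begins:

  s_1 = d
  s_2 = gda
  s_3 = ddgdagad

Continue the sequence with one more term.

gdagdaddgdagadddgadgda

Rewriting each symbol of ddgdagad: d→gda, d→gda, g→dd, d→gda, a→gad, g→dd, a→gad, d→gda, which concatenates to gda gda dd gda gad dd gad gda.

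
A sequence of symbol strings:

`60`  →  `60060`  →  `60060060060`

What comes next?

s(k+1) = s(k)·0·s(k) — each term doubles the last with '0' between the halves.
So the next term is two copies of 60060060060 with '0' between the halves.

60060060060060060060060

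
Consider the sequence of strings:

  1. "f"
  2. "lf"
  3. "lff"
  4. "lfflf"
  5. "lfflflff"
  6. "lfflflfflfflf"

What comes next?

Each term (from the third on) is the previous term followed by the one before it: term 3 = lf·f = lff.
The next term joins lfflflfflfflf and lfflflff.

lfflflfflfflflfflflff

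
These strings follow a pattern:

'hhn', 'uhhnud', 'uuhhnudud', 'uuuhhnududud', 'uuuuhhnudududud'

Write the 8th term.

uuuuuuuhhnududududududud

Each term wraps the previous one in u on the left and ud on the right.
From uuuuhhnudududud, 3 further steps: uuuuhhnudududud → uuuuuhhnududududud → uuuuuuhhnudududududud → (answer).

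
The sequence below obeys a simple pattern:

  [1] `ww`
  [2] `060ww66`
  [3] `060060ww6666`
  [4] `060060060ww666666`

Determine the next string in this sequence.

060060060060ww66666666

Each term wraps the previous one in 060 on the left and 66 on the right.
So the next term is 060·060060060ww666666·66.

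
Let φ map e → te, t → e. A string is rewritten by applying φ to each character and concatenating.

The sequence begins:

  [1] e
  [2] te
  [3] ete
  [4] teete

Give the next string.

Rewriting each symbol of teete: t→e, e→te, e→te, t→e, e→te, which concatenates to e te te e te.

eteteete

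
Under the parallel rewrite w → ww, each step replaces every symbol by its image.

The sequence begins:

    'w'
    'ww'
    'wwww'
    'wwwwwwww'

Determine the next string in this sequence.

Rewriting each symbol of wwwwwwww: w→ww, w→ww, w→ww, w→ww, w→ww, w→ww, w→ww, w→ww, which concatenates to ww ww ww ww ww ww ww ww.

wwwwwwwwwwwwwwww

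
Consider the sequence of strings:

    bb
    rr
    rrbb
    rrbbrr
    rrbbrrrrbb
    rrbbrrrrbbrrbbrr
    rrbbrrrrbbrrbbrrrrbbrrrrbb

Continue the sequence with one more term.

rrbbrrrrbbrrbbrrrrbbrrrrbbrrbbrrrrbbrrbbrr

Each term (from the third on) is the previous term followed by the one before it: term 3 = rr·bb = rrbb.
So term 8 is rrbbrrrrbbrrbbrrrrbbrrrrbb·rrbbrrrrbbrrbbrr.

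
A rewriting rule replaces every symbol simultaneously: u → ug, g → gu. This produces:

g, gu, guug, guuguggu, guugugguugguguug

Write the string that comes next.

Applying the rule to each of the 16 symbols of guugugguugguguug gives the pieces gu ug ug gu ug gu gu ug ug gu gu ug gu ug ug gu, which concatenate to the answer.

guugugguugguguugugguguugguuguggu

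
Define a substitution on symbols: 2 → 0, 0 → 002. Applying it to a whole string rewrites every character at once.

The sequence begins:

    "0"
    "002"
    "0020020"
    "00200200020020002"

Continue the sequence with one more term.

Applying the rule to each of the 17 symbols of 00200200020020002 gives the pieces 002 002 0 002 002 0 002 002 002 0 002 002 0 002 002 002 0, which concatenate to the answer.

00200200020020002002002000200200020020020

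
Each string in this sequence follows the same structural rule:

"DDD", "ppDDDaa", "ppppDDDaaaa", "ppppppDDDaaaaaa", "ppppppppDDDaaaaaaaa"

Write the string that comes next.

ppppppppppDDDaaaaaaaaaa

Each term wraps the previous one in pp on the left and aa on the right.
One more step from ppppppppDDDaaaaaaaa gives the answer.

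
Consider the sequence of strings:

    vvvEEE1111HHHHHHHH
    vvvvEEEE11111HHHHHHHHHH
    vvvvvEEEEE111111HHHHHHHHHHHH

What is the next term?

Term n consists of n v's, followed by n E's, followed by n+1 1's, followed by 2n+2 H's, where the shown terms are n = 3, 4, 5.
At n = 6 the blocks have lengths 6, 6, 7, 14.

vvvvvvEEEEEE1111111HHHHHHHHHHHHHH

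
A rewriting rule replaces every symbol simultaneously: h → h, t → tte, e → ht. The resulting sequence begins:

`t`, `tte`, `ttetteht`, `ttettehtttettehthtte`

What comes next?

Rewriting the 20 symbols of ttettehtttettehthtte one by one yields tte tte ht tte tte ht h tte tte tte ht tte tte ht h tte h tte tte ht; concatenated:

ttettehtttettehthttettettehtttettehthttehttetteht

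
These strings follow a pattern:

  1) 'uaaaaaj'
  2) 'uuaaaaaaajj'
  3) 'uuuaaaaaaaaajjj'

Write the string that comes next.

Each string has the form u^{n-1} a^{2n+1} j^{n-1}, where the shown terms are n = 2, 3, 4.
At n = 5 the blocks have lengths 4, 11, 4.

uuuuaaaaaaaaaaajjjj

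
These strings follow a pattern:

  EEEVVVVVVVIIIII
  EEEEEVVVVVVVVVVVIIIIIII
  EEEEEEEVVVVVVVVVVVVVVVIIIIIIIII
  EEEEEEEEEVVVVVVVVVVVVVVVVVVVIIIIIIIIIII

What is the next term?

EEEEEEEEEEEVVVVVVVVVVVVVVVVVVVVVVVIIIIIIIIIIIII

The n-th term is 2n-1 E's then 4n-1 V's then 2n+1 I's, where the shown terms are n = 2, 3, 4, 5.
At n = 6 the blocks have lengths 11, 23, 13.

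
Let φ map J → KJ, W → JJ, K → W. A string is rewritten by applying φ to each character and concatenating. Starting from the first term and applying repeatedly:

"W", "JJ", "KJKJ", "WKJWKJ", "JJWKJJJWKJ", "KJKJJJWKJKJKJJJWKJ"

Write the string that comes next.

Rewriting the 18 symbols of KJKJJJWKJKJKJJJWKJ one by one yields W KJ W KJ KJ KJ JJ W KJ W KJ W KJ KJ KJ JJ W KJ; concatenated:

WKJWKJKJKJJJWKJWKJWKJKJKJJJWKJ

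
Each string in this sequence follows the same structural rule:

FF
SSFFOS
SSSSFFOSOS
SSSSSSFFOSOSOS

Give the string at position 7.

SSSSSSSSSSSSFFOSOSOSOSOSOS

Every step adds SS to the front and OS to the end of the previous string.
From SSSSSSFFOSOSOS, 3 further steps: SSSSSSFFOSOSOS → SSSSSSSSFFOSOSOSOS → SSSSSSSSSSFFOSOSOSOSOS → (answer).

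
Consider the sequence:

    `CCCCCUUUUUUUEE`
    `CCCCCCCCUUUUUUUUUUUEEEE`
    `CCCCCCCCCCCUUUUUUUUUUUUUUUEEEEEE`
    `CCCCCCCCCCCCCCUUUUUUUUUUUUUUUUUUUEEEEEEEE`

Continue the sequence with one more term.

Term n consists of 3n-1 C's, followed by 4n-1 U's, followed by 2n-2 E's, where the shown terms are n = 2, 3, 4, 5.
Setting n = 6 gives 17, 23, 10 characters in each block.

CCCCCCCCCCCCCCCCCUUUUUUUUUUUUUUUUUUUUUUUEEEEEEEEEE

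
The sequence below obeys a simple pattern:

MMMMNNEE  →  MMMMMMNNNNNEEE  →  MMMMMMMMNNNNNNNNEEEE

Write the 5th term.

The n-th term is 2n+2 M's then 3n-1 N's then n+1 E's (n = 1, 2, …).
For term 5, n = 5, so the run lengths are 12, 14, 6.

MMMMMMMMMMMMNNNNNNNNNNNNNNEEEEEE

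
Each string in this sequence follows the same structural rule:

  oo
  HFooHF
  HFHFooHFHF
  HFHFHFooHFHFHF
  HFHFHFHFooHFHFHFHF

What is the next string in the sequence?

Each term wraps the previous one in HF on the left and HF on the right.
Applying this once more to HFHFHFHFooHFHFHFHF:

HFHFHFHFHFooHFHFHFHFHF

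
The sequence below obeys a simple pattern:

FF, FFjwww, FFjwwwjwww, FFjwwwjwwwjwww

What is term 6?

FFjwwwjwwwjwwwjwwwjwww

Every step adds jwww to the end: s(k+1) = s(k)·jwww.
From FFjwwwjwwwjwww, 2 further steps: FFjwwwjwwwjwww → FFjwwwjwwwjwwwjwww → (answer).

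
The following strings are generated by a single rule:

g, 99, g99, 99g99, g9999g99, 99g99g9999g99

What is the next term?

From term 3 onward, concatenate the second-to-last term with the last: g·99 = g99, 99·g99 = 99g99, …
The next term joins g9999g99 and 99g99g9999g99.

g9999g9999g99g9999g99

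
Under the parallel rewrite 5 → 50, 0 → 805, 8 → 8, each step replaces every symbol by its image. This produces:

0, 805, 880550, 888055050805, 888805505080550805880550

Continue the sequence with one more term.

888880550508055080588055050805880550888055050805

Applying the rule to each of the 24 symbols of 888805505080550805880550 gives the pieces 8 8 8 8 805 50 50 805 50 805 8 805 50 50 805 8 805 50 8 8 805 50 50 805, which concatenate to the answer.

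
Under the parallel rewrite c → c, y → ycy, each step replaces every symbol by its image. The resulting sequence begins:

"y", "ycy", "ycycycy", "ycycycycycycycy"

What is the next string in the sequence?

Rewriting the 15 symbols of ycycycycycycycy one by one yields ycy c ycy c ycy c ycy c ycy c ycy c ycy c ycy; concatenated:

ycycycycycycycycycycycycycycycy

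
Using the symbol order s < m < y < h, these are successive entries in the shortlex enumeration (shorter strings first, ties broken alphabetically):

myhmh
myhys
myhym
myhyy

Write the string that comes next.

Find the rightmost character of myhyy below h, bump it to the next letter, and reset everything to its right to s.

myhyh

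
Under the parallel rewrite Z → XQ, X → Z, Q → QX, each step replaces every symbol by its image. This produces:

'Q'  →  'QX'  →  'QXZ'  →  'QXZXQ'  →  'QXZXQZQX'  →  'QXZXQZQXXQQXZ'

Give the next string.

QXZXQZQXXQQXZZQXQXZXQ

Replace each of the 13 characters of QXZXQZQXXQQXZ in place — QX Z XQ Z QX XQ QX Z Z QX QX Z XQ — and concatenate.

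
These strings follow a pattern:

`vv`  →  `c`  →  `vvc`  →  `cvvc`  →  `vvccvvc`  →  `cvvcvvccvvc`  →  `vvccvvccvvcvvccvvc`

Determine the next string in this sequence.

Each term (from the third on) is the two preceding terms concatenated in order: term 3 = vv·c = vvc.
The next term joins cvvcvvccvvc and vvccvvccvvcvvccvvc.

cvvcvvccvvcvvccvvccvvcvvccvvc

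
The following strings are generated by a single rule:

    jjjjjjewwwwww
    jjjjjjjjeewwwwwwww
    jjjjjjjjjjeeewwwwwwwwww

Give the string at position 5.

The n-th term is 2n j's then n-2 e's then 2n w's, where the shown terms are n = 3, 4, 5.
For term 5, n = 7, so the run lengths are 14, 5, 14.

jjjjjjjjjjjjjjeeeeewwwwwwwwwwwwww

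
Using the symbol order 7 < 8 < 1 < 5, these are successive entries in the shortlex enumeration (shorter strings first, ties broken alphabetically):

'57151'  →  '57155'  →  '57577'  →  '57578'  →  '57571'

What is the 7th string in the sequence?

Continuing the enumeration 2 steps past 57571: 57571 → 57575 → (answer).

57587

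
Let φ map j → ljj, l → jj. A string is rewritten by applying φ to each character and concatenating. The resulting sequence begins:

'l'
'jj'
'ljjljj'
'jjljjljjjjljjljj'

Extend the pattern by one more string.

φ(jjljjljjjjljjljj) expands symbol-by-symbol to ljj ljj jj ljj ljj jj ljj ljj ljj ljj jj ljj ljj jj ljj ljj; joining the 16 pieces gives the next term.

ljjljjjjljjljjjjljjljjljjljjjjljjljjjjljjljj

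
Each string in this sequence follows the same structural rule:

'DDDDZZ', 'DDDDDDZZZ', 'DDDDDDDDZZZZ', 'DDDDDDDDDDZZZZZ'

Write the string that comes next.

DDDDDDDDDDDDZZZZZZ

Reading off run lengths: D runs 4, 6, 8, 10; Z runs 2, 3, 4, 5 — each is linear in n, where the shown terms are n = 2, 3, 4, 5.
For the next term, n = 6, so the run lengths are 12, 6.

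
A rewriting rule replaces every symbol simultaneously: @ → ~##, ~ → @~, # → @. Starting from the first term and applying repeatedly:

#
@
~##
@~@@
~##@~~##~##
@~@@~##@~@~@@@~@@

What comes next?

~##@~~##~##@~@@~##@~~##@~~##~##~##@~~##~##

Applying the rule to each of the 17 symbols of @~@@~##@~@~@@@~@@ gives the pieces ~## @~ ~## ~## @~ @ @ ~## @~ ~## @~ ~## ~## ~## @~ ~## ~##, which concatenate to the answer.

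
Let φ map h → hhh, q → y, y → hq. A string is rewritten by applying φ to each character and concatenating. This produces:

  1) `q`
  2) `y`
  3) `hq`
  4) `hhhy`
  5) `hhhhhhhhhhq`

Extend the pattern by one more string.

Rewriting each symbol of hhhhhhhhhhq: h→hhh, h→hhh, h→hhh, h→hhh, h→hhh, h→hhh, h→hhh, h→hhh, h→hhh, h→hhh, q→y, which concatenates to hhh hhh hhh hhh hhh hhh hhh hhh hhh hhh y.

hhhhhhhhhhhhhhhhhhhhhhhhhhhhhhy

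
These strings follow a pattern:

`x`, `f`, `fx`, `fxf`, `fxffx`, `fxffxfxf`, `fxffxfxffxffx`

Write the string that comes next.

From term 3 onward, concatenate the last term with the second-to-last: f·x = fx, fx·f = fxf, …
The next term joins fxffxfxffxffx and fxffxfxf.

fxffxfxffxffxfxffxfxf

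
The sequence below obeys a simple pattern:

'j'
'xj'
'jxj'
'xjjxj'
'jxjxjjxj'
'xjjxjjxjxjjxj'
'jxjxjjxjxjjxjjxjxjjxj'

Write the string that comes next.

Each term (from the third on) is the two preceding terms concatenated in order: term 3 = j·xj = jxj.
So term 8 is xjjxjjxjxjjxj·jxjxjjxjxjjxjjxjxjjxj.

xjjxjjxjxjjxjjxjxjjxjxjjxjjxjxjjxj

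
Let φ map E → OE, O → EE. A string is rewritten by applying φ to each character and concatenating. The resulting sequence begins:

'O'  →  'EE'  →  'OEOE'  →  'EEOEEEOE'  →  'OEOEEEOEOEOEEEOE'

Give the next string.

Applying the rule to each of the 16 symbols of OEOEEEOEOEOEEEOE gives the pieces EE OE EE OE OE OE EE OE EE OE EE OE OE OE EE OE, which concatenate to the answer.

EEOEEEOEOEOEEEOEEEOEEEOEOEOEEEOE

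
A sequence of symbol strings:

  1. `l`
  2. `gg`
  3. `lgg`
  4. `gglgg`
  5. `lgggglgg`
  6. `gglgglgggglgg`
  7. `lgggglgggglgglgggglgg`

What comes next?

gglgglgggglgglgggglgggglgglgggglgg

This is a Fibonacci-style word recurrence s(k) = s(k−2)·s(k−1): e.g. l·gg = lgg.
Continuing: gglgglgggglgg · lgggglgggglgglgggglgg gives term 8.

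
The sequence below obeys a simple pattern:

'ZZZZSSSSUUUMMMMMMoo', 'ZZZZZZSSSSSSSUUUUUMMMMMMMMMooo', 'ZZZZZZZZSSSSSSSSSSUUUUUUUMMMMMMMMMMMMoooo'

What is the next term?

ZZZZZZZZZZSSSSSSSSSSSSSUUUUUUUUUMMMMMMMMMMMMMMMooooo

Term n consists of 2n+2 Z's, followed by 3n+1 S's, followed by 2n+1 U's, followed by 3n+3 M's, followed by n+1 o's (n = 1, 2, …).
At n = 4 the blocks have lengths 10, 13, 9, 15, 5.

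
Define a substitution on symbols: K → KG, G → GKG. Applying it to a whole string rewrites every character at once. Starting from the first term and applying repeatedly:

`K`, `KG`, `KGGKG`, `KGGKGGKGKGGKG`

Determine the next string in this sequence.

Rewriting the 13 symbols of KGGKGGKGKGGKG one by one yields KG GKG GKG KG GKG GKG KG GKG KG GKG GKG KG GKG; concatenated:

KGGKGGKGKGGKGGKGKGGKGKGGKGGKGKGGKG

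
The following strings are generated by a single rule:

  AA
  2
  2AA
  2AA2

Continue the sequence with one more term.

2AA22AA

From term 3 onward, concatenate the last term with the second-to-last: 2·AA = 2AA, 2AA·2 = 2AA2, …
So term 5 is 2AA2·2AA.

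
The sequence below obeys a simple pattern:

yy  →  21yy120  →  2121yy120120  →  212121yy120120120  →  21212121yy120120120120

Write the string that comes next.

s(k+1) = 21·s(k)·120, so each term gains 21 as a prefix and 120 as a suffix.
One more step from 21212121yy120120120120 gives the answer.

2121212121yy120120120120120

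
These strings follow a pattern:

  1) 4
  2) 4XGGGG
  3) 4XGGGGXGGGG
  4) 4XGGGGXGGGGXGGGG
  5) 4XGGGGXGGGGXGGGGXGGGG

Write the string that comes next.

The strings grow by a fixed suffix XGGGG each time.
Applying this once more to 4XGGGGXGGGGXGGGGXGGGG:

4XGGGGXGGGGXGGGGXGGGGXGGGG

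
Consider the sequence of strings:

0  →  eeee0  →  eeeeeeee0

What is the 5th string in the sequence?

eeeeeeeeeeeeeeee0

Every step adds eeee at the front: s(k+1) = eeee·s(k).
From eeeeeeee0, 2 further steps: eeeeeeee0 → eeeeeeeeeeee0 → (answer).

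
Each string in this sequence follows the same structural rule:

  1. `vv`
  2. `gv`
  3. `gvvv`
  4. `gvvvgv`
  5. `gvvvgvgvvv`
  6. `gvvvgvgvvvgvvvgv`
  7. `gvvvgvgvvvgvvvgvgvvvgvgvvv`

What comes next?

From term 3 onward, concatenate the last term with the second-to-last: gv·vv = gvvv, gvvv·gv = gvvvgv, …
The next term joins gvvvgvgvvvgvvvgvgvvvgvgvvv and gvvvgvgvvvgvvvgv.

gvvvgvgvvvgvvvgvgvvvgvgvvvgvvvgvgvvvgvvvgv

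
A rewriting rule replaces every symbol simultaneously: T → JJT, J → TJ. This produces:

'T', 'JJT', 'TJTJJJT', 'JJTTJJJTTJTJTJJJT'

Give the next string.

Rewriting the 17 symbols of JJTTJJJTTJTJTJJJT one by one yields TJ TJ JJT JJT TJ TJ TJ JJT JJT TJ JJT TJ JJT TJ TJ TJ JJT; concatenated:

TJTJJJTJJTTJTJTJJJTJJTTJJJTTJJJTTJTJTJJJT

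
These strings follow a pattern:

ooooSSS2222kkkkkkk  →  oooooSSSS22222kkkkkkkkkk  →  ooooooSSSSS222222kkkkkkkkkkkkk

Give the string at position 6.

oooooooooSSSSSSSS222222222kkkkkkkkkkkkkkkkkkkkkk

Reading off run lengths: o runs 4, 5, 6; S runs 3, 4, 5; 2 runs 4, 5, 6; k runs 7, 10, 13 — each is linear in n, where the shown terms are n = 2, 3, 4.
For term 6, n = 7, so the run lengths are 9, 8, 9, 22.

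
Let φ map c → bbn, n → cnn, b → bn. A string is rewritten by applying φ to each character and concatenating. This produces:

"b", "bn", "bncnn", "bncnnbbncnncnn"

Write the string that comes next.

Rewriting the 14 symbols of bncnnbbncnncnn one by one yields bn cnn bbn cnn cnn bn bn cnn bbn cnn cnn bbn cnn cnn; concatenated:

bncnnbbncnncnnbnbncnnbbncnncnnbbncnncnn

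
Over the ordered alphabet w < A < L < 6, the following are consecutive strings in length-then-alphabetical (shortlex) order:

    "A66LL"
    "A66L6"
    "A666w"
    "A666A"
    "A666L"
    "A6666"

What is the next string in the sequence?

Lwwww

Find the rightmost character of A6666 below 6, bump it to the next letter, and reset everything to its right to w.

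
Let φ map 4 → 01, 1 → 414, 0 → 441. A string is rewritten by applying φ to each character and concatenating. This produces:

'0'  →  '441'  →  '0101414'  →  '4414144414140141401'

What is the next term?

01014140141401010141401414014414140141401441414

Replace each of the 19 characters of 4414144414140141401 in place — 01 01 414 01 414 01 01 01 414 01 414 01 441 414 01 414 01 441 414 — and concatenate.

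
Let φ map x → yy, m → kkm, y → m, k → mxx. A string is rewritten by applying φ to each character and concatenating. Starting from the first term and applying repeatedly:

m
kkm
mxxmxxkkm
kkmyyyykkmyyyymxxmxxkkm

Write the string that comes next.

mxxmxxkkmmmmmmxxmxxkkmmmmmkkmyyyykkmyyyymxxmxxkkm

Applying the rule to each of the 23 symbols of kkmyyyykkmyyyymxxmxxkkm gives the pieces mxx mxx kkm m m m m mxx mxx kkm m m m m kkm yy yy kkm yy yy mxx mxx kkm, which concatenate to the answer.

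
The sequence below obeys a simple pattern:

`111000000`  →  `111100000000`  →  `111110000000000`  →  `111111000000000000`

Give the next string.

111111100000000000000

Each string has the form 1^{n} 0^{2n}, where the shown terms are n = 3, 4, 5, 6.
At n = 7 the blocks have lengths 7, 14.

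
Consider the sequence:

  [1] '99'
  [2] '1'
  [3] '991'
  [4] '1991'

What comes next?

9911991

From term 3 onward, concatenate the second-to-last term with the last: 99·1 = 991, 1·991 = 1991, …
So term 5 is 991·1991.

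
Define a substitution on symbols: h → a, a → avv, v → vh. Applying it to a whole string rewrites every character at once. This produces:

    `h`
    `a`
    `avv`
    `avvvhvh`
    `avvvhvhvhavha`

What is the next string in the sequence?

avvvhvhvhavhavhaavvvhaavv

Replace each of the 13 characters of avvvhvhvhavha in place — avv vh vh vh a vh a vh a avv vh a avv — and concatenate.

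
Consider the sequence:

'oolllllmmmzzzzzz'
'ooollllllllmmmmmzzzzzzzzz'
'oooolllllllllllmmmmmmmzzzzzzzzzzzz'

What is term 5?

Reading off run lengths: o runs 2, 3, 4; l runs 5, 8, 11; m runs 3, 5, 7; z runs 6, 9, 12 — each is linear in n (n = 1, 2, …).
For term 5, n = 5, so the run lengths are 6, 17, 11, 18.

oooooolllllllllllllllllmmmmmmmmmmmzzzzzzzzzzzzzzzzzz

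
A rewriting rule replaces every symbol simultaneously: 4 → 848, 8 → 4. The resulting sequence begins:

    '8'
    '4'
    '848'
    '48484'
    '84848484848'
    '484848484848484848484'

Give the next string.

8484848484848484848484848484848484848484848

Replace each of the 21 characters of 484848484848484848484 in place — 848 4 848 4 848 4 848 4 848 4 848 4 848 4 848 4 848 4 848 4 848 — and concatenate.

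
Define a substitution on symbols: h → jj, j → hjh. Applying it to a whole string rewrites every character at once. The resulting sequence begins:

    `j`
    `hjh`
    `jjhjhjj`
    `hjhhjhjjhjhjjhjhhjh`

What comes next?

φ(hjhhjhjjhjhjjhjhhjh) expands symbol-by-symbol to jj hjh jj jj hjh jj hjh hjh jj hjh jj hjh hjh jj hjh jj jj hjh jj; joining the 19 pieces gives the next term.

jjhjhjjjjhjhjjhjhhjhjjhjhjjhjhhjhjjhjhjjjjhjhjj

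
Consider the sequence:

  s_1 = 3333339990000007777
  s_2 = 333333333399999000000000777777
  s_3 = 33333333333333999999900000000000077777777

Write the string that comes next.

3333333333333333339999999990000000000000007777777777

The n-th term is 4n-2 3's then 2n-1 9's then 3n 0's then 2n 7's, where the shown terms are n = 2, 3, 4.
At n = 5 the blocks have lengths 18, 9, 15, 10.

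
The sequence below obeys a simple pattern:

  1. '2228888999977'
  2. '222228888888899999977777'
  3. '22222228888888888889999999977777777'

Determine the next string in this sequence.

2222222228888888888888888999999999977777777777

Term n consists of 2n+1 2's, followed by 4n 8's, followed by 2n+2 9's, followed by 3n-1 7's (n = 1, 2, …).
For the next term, n = 4, so the run lengths are 9, 16, 10, 11.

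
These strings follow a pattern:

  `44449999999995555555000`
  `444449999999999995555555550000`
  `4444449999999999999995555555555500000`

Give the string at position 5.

444444449999999999999999999995555555555555550000000

Reading off run lengths: 4 runs 4, 5, 6; 9 runs 9, 12, 15; 5 runs 7, 9, 11; 0 runs 3, 4, 5 — each is linear in n, where the shown terms are n = 3, 4, 5.
For term 5, n = 7, so the run lengths are 8, 21, 15, 7.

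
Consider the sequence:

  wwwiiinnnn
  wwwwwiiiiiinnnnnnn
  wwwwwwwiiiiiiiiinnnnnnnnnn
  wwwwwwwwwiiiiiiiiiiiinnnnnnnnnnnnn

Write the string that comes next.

Term n consists of 2n+1 w's, followed by 3n i's, followed by 3n+1 n's (n = 1, 2, …).
At n = 5 the blocks have lengths 11, 15, 16.

wwwwwwwwwwwiiiiiiiiiiiiiiinnnnnnnnnnnnnnnn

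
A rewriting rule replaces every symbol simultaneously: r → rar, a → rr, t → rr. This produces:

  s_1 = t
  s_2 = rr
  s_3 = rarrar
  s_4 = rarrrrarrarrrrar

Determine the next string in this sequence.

rarrrrarrarrarrarrrrarrarrrrarrarrarrarrrrar

Replace each of the 16 characters of rarrrrarrarrrrar in place — rar rr rar rar rar rar rr rar rar rr rar rar rar rar rr rar — and concatenate.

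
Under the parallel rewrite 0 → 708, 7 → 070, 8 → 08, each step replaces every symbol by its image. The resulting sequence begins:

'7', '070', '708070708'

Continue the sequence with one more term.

Rewriting each symbol of 708070708: 7→070, 0→708, 8→08, 0→708, 7→070, 0→708, 7→070, 0→708, 8→08, which concatenates to 070 708 08 708 070 708 070 708 08.

0707080870807070807070808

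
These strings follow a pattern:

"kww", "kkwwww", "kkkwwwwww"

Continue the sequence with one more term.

Reading off run lengths: k runs 1, 2, 3; w runs 2, 4, 6 — each is linear in n (n = 1, 2, …).
Setting n = 4 gives 4, 8 characters in each block.

kkkkwwwwwwww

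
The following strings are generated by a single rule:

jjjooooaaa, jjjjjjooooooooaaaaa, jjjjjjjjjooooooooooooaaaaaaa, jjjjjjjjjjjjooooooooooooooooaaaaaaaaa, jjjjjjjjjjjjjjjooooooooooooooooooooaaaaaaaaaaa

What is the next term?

jjjjjjjjjjjjjjjjjjooooooooooooooooooooooooaaaaaaaaaaaaa

The n-th term is 3n j's then 4n o's then 2n+1 a's (n = 1, 2, …).
For the next term, n = 6, so the run lengths are 18, 24, 13.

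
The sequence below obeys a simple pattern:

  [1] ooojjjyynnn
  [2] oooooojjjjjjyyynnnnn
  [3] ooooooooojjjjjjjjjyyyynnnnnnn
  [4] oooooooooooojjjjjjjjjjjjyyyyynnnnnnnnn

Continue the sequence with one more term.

ooooooooooooooojjjjjjjjjjjjjjjyyyyyynnnnnnnnnnn

The n-th term is 3n o's then 3n j's then n+1 y's then 2n+1 n's (n = 1, 2, …).
At n = 5 the blocks have lengths 15, 15, 6, 11.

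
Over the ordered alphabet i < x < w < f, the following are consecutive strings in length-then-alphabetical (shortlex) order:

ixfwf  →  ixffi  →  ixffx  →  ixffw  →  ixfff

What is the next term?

The successor of ixfff increments the rightmost position that isn't already f and resets every position after it to i.

iwiii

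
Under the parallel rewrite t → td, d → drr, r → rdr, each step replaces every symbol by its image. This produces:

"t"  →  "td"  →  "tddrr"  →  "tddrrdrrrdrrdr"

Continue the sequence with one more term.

Rewriting the 14 symbols of tddrrdrrrdrrdr one by one yields td drr drr rdr rdr drr rdr rdr rdr drr rdr rdr drr rdr; concatenated:

tddrrdrrrdrrdrdrrrdrrdrrdrdrrrdrrdrdrrrdr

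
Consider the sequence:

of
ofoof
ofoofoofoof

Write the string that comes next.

Each string is two copies of the previous one joined by 'o'.
One more doubling of ofoofoofoof gives the answer.

ofoofoofoofoofoofoofoof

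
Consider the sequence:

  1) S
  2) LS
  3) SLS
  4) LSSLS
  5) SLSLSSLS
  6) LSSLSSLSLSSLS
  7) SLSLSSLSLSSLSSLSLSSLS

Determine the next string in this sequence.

From term 3 onward, concatenate the second-to-last term with the last: S·LS = SLS, LS·SLS = LSSLS, …
The next term joins LSSLSSLSLSSLS and SLSLSSLSLSSLSSLSLSSLS.

LSSLSSLSLSSLSSLSLSSLSLSSLSSLSLSSLS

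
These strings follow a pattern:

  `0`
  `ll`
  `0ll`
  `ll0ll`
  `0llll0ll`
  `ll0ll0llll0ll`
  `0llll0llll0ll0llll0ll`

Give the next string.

Each term (from the third on) is the two preceding terms concatenated in order: term 3 = 0·ll = 0ll.
Continuing: ll0ll0llll0ll · 0llll0llll0ll0llll0ll gives term 8.

ll0ll0llll0ll0llll0llll0ll0llll0ll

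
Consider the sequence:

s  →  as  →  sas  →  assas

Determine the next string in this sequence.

sasassas

Each term (from the third on) is the two preceding terms concatenated in order: term 3 = s·as = sas.
The next term joins sas and assas.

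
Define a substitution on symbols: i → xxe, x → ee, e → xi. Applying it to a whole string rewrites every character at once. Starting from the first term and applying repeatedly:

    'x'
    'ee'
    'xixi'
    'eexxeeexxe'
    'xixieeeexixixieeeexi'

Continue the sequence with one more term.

φ(xixieeeexixixieeeexi) expands symbol-by-symbol to ee xxe ee xxe xi xi xi xi ee xxe ee xxe ee xxe xi xi xi xi ee xxe; joining the 20 pieces gives the next term.

eexxeeexxexixixixieexxeeexxeeexxexixixixieexxe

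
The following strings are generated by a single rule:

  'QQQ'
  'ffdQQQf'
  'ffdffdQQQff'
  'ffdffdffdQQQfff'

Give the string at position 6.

s(k+1) = ffd·s(k)·f, so each term gains ffd as a prefix and f as a suffix.
From ffdffdffdQQQfff, 2 further steps: ffdffdffdQQQfff → ffdffdffdffdQQQffff → (answer).

ffdffdffdffdffdQQQfffff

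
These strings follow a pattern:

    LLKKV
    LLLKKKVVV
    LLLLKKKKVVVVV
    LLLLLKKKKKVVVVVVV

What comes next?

LLLLLLKKKKKKVVVVVVVVV

The n-th term is n+1 L's then n+1 K's then 2n-1 V's (n = 1, 2, …).
At n = 5 the blocks have lengths 6, 6, 9.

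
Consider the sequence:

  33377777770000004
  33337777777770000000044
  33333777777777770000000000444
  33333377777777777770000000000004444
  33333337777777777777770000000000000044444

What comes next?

33333333777777777777777770000000000000000444444

Each string has the form 3^{n} 7^{2n+1} 0^{2n} 4^{n-2}, where the shown terms are n = 3, 4, 5, 6, 7.
For the next term, n = 8, so the run lengths are 8, 17, 16, 6.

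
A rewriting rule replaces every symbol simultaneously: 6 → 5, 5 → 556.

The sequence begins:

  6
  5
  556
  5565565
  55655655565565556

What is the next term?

Rewriting the 17 symbols of 55655655565565556 one by one yields 556 556 5 556 556 5 556 556 556 5 556 556 5 556 556 556 5; concatenated:

55655655565565556556556555655655565565565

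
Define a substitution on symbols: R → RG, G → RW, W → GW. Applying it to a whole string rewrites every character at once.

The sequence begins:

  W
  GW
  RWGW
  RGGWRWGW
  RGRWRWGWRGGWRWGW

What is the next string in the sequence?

Rewriting the 16 symbols of RGRWRWGWRGGWRWGW one by one yields RG RW RG GW RG GW RW GW RG RW RW GW RG GW RW GW; concatenated:

RGRWRGGWRGGWRWGWRGRWRWGWRGGWRWGW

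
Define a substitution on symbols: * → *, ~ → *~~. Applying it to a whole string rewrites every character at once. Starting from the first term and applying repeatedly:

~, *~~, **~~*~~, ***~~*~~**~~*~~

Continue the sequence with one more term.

****~~*~~**~~*~~***~~*~~**~~*~~

φ(***~~*~~**~~*~~) expands symbol-by-symbol to * * * *~~ *~~ * *~~ *~~ * * *~~ *~~ * *~~ *~~; joining the 15 pieces gives the next term.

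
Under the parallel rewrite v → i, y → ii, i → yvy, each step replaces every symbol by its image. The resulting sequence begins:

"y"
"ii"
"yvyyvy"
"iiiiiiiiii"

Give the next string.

yvyyvyyvyyvyyvyyvyyvyyvyyvyyvy

Expanding iiiiiiiiii: i→yvy, i→yvy, i→yvy, i→yvy, i→yvy, i→yvy, i→yvy, i→yvy, i→yvy, i→yvy. Concatenated: yvy yvy yvy yvy yvy yvy yvy yvy yvy yvy.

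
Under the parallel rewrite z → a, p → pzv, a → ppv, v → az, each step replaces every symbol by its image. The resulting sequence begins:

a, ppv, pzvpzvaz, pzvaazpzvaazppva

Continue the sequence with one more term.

Applying the rule to each of the 16 symbols of pzvaazpzvaazppva gives the pieces pzv a az ppv ppv a pzv a az ppv ppv a pzv pzv az ppv, which concatenate to the answer.

pzvaazppvppvapzvaazppvppvapzvpzvazppv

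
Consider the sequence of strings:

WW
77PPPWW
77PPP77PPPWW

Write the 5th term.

77PPP77PPP77PPP77PPPWW

The strings grow by a fixed prefix 77PPP each time.
From 77PPP77PPPWW, 2 further steps: 77PPP77PPPWW → 77PPP77PPP77PPPWW → (answer).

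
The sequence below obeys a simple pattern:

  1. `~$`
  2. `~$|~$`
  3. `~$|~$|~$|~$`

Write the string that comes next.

~$|~$|~$|~$|~$|~$|~$|~$

Each string is two copies of the previous one joined by '|'.
So the next term is two copies of ~$|~$|~$|~$ with '|' between the halves.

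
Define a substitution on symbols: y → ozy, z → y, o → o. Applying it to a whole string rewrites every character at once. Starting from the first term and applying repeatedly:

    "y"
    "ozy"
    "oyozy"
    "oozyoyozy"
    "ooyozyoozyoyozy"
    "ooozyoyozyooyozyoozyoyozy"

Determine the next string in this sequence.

Rewriting the 25 symbols of ooozyoyozyooyozyoozyoyozy one by one yields o o o y ozy o ozy o y ozy o o ozy o y ozy o o y ozy o ozy o y ozy; concatenated:

oooyozyoozyoyozyooozyoyozyooyozyoozyoyozy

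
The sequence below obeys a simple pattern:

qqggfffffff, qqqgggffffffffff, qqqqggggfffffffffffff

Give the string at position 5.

The n-th term is n q's then n g's then 3n+1 f's, where the shown terms are n = 2, 3, 4.
Setting n = 6 gives 6, 6, 19 characters in each block.

qqqqqqggggggfffffffffffffffffff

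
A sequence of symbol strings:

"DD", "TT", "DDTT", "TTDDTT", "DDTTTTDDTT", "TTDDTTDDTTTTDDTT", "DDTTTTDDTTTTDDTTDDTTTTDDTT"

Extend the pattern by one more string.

Each term (from the third on) is the two preceding terms concatenated in order: term 3 = DD·TT = DDTT.
The next term joins TTDDTTDDTTTTDDTT and DDTTTTDDTTTTDDTTDDTTTTDDTT.

TTDDTTDDTTTTDDTTDDTTTTDDTTTTDDTTDDTTTTDDTT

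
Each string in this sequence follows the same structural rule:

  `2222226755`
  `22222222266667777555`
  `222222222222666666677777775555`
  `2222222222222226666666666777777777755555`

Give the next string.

22222222222222222266666666666667777777777777555555

Term n consists of 3n+3 2's, followed by 3n-2 6's, followed by 3n-2 7's, followed by n+1 5's (n = 1, 2, …).
Setting n = 5 gives 18, 13, 13, 6 characters in each block.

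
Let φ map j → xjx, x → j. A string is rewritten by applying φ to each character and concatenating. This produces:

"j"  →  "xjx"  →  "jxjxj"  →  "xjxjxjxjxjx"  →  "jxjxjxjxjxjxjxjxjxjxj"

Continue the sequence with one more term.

xjxjxjxjxjxjxjxjxjxjxjxjxjxjxjxjxjxjxjxjxjx

Replace each of the 21 characters of jxjxjxjxjxjxjxjxjxjxj in place — xjx j xjx j xjx j xjx j xjx j xjx j xjx j xjx j xjx j xjx j xjx — and concatenate.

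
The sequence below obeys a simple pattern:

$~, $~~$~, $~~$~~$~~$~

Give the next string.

Every step duplicates the string with '~' between the halves.
So the next term is two copies of $~~$~~$~~$~ with '~' between the halves.

$~~$~~$~~$~~$~~$~~$~~$~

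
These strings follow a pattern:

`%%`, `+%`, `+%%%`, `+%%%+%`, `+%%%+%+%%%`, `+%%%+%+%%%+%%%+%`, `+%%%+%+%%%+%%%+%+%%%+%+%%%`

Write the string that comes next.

Each term (from the third on) is the previous term followed by the one before it: term 3 = +%·%% = +%%%.
The next term joins +%%%+%+%%%+%%%+%+%%%+%+%%% and +%%%+%+%%%+%%%+%.

+%%%+%+%%%+%%%+%+%%%+%+%%%+%%%+%+%%%+%%%+%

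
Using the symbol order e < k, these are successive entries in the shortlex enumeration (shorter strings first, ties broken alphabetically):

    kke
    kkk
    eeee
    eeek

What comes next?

The successor of eeek increments the rightmost position that isn't already k and resets every position after it to e.

eeke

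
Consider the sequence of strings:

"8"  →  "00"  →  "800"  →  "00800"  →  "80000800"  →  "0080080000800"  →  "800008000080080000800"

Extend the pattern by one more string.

This is a Fibonacci-style word recurrence s(k) = s(k−2)·s(k−1): e.g. 8·00 = 800.
Continuing: 0080080000800 · 800008000080080000800 gives term 8.

0080080000800800008000080080000800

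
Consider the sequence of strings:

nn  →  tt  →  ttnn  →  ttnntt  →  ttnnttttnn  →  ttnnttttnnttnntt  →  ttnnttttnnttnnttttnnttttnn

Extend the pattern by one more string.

This is a Fibonacci-style word recurrence s(k) = s(k−1)·s(k−2): e.g. tt·nn = ttnn.
So term 8 is ttnnttttnnttnnttttnnttttnn·ttnnttttnnttnntt.

ttnnttttnnttnnttttnnttttnnttnnttttnnttnntt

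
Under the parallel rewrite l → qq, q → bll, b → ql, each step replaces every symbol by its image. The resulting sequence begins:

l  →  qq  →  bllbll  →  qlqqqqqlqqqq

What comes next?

bllqqbllbllbllbllbllqqbllbllbllbll

Expanding qlqqqqqlqqqq: q→bll, l→qq, q→bll, q→bll, q→bll, q→bll, q→bll, l→qq, q→bll, q→bll, q→bll, q→bll. Concatenated: bll qq bll bll bll bll bll qq bll bll bll bll.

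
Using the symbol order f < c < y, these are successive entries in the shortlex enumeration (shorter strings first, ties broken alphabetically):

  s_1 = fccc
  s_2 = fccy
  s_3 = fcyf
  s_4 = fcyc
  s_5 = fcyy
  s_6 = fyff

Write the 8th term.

fyfy

Stepping forward 2 times from fyff: fyff → fyfc, then the target.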